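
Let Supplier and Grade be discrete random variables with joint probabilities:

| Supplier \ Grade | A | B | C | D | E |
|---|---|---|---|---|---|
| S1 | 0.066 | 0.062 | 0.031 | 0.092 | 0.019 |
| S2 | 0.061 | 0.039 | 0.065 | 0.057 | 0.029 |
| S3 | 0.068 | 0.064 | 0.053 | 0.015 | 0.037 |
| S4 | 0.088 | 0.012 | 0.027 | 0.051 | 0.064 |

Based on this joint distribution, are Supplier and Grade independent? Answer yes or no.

P(Supplier=S3) = 0.237 and P(Grade=D) = 0.215, so their product is 0.05096, but P(Supplier=S3, Grade=D) = 0.015. Since these differ, Supplier and Grade are not independent.

no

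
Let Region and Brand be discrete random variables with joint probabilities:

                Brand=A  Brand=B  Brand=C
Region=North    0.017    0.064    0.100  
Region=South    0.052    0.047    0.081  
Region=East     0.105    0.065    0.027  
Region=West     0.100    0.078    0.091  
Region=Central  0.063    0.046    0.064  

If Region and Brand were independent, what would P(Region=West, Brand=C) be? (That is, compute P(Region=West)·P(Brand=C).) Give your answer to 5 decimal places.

0.09765

P(Region=West) = 0.100 + 0.078 + 0.091 = 0.269.
P(Brand=C) = 0.100 + 0.081 + 0.027 + 0.091 + 0.064 = 0.363.
Product: 0.269 × 0.363 = 0.09765.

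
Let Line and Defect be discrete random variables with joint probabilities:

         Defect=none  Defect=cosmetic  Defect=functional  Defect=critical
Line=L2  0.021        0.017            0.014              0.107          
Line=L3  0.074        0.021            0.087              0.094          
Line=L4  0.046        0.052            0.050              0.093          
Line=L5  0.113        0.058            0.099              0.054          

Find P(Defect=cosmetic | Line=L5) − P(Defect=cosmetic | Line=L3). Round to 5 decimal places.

P(Line=L5) = 0.113 + 0.058 + 0.099 + 0.054 = 0.324; P(Defect=cosmetic | Line=L5) = 0.058/0.324 = 0.179012.
P(Line=L3) = 0.074 + 0.021 + 0.087 + 0.094 = 0.276; P(Defect=cosmetic | Line=L3) = 0.021/0.276 = 0.076087.
Difference = 0.10293.

0.10293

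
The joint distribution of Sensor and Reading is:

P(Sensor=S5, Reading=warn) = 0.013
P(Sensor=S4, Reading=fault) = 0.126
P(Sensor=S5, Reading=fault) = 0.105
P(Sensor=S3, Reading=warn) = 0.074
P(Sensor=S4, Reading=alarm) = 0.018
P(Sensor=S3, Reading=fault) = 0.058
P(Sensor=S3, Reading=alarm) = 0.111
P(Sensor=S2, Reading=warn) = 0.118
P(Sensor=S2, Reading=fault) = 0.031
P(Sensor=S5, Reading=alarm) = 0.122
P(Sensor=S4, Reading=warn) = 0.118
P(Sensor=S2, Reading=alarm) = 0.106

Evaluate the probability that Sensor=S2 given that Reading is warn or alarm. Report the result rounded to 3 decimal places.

P(Reading=warn) = 0.118 + 0.074 + 0.118 + 0.013 = 0.323.
P(Reading=alarm) = 0.106 + 0.111 + 0.018 + 0.122 = 0.357.
P(Reading ∈ {warn, alarm}) = 0.323 + 0.357 = 0.680; P(Sensor=S2, Reading ∈ {warn, alarm}) = 0.118 + 0.106 = 0.224.
P(Sensor=S2 | Reading ∈ {warn, alarm}) = 0.224/0.680 = 0.329.

0.329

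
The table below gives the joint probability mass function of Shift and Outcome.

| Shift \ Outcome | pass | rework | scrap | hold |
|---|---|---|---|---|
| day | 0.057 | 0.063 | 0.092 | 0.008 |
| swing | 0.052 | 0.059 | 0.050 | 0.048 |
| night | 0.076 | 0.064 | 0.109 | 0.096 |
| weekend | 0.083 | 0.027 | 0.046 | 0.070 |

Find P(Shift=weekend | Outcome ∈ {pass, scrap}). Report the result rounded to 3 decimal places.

0.228

P(Outcome=pass) = 0.057 + 0.052 + 0.076 + 0.083 = 0.268.
P(Outcome=scrap) = 0.092 + 0.050 + 0.109 + 0.046 = 0.297.
P(Outcome ∈ {pass, scrap}) = 0.268 + 0.297 = 0.565; P(Shift=weekend, Outcome ∈ {pass, scrap}) = 0.083 + 0.046 = 0.129.
P(Shift=weekend | Outcome ∈ {pass, scrap}) = 0.129/0.565 = 0.228.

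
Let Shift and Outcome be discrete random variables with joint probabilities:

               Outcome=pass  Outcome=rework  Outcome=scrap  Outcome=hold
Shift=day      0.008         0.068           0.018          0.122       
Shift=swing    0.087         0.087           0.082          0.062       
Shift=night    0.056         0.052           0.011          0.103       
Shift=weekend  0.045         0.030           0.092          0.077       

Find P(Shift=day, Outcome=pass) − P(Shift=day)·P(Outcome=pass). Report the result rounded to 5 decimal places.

P(Shift=day) = 0.008 + 0.068 + 0.018 + 0.122 = 0.216.
P(Outcome=pass) = 0.008 + 0.087 + 0.056 + 0.045 = 0.196.
P(Shift=day, Outcome=pass) − P(Shift=day)P(Outcome=pass) = 0.008 − 0.216×0.196 = -0.03434.

-0.03434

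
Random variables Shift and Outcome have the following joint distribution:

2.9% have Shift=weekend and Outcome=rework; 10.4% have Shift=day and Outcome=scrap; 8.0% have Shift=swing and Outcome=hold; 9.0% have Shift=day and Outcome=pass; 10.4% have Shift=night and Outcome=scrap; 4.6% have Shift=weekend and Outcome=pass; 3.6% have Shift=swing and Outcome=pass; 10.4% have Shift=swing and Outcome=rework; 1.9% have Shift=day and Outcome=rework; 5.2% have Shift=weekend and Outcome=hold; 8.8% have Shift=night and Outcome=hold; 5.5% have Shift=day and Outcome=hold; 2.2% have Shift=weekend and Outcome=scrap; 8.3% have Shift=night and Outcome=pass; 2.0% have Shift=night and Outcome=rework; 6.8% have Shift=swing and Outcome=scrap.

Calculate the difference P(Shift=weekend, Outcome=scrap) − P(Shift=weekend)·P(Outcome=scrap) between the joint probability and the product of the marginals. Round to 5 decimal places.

P(Shift=weekend) = 0.046 + 0.029 + 0.022 + 0.052 = 0.149.
P(Outcome=scrap) = 0.104 + 0.068 + 0.104 + 0.022 = 0.298.
P(Shift=weekend, Outcome=scrap) − P(Shift=weekend)P(Outcome=scrap) = 0.022 − 0.149×0.298 = -0.02240.

-0.02240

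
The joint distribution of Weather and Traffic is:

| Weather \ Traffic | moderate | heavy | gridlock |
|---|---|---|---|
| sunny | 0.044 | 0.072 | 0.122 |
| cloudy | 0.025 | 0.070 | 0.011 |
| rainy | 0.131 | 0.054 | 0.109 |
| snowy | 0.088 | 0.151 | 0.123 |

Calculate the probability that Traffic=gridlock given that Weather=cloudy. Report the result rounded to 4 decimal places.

P(Weather=cloudy) = 0.025 + 0.070 + 0.011 = 0.106.
P(Traffic=gridlock | Weather=cloudy) = 0.011/0.106 = 0.1038.

0.1038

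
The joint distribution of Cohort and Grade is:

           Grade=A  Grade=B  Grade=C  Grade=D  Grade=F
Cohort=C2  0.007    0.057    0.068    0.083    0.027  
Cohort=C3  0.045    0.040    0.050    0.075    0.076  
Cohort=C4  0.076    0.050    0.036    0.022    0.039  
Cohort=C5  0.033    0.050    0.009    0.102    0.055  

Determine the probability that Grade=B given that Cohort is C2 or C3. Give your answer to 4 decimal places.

0.1837

P(Cohort=C2) = 0.007 + 0.057 + 0.068 + 0.083 + 0.027 = 0.242.
P(Cohort=C3) = 0.045 + 0.040 + 0.050 + 0.075 + 0.076 = 0.286.
P(Cohort ∈ {C2, C3}) = 0.242 + 0.286 = 0.528; P(Grade=B, Cohort ∈ {C2, C3}) = 0.057 + 0.040 = 0.097.
P(Grade=B | Cohort ∈ {C2, C3}) = 0.097/0.528 = 0.1837.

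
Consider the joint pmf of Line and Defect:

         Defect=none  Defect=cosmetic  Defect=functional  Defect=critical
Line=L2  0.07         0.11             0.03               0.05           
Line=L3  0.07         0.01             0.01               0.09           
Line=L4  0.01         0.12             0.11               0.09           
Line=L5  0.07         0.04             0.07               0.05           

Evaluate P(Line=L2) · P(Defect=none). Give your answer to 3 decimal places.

P(Line=L2) = 0.07 + 0.11 + 0.03 + 0.05 = 0.26.
P(Defect=none) = 0.07 + 0.07 + 0.01 + 0.07 = 0.22.
Product: 0.26 × 0.22 = 0.057.

0.057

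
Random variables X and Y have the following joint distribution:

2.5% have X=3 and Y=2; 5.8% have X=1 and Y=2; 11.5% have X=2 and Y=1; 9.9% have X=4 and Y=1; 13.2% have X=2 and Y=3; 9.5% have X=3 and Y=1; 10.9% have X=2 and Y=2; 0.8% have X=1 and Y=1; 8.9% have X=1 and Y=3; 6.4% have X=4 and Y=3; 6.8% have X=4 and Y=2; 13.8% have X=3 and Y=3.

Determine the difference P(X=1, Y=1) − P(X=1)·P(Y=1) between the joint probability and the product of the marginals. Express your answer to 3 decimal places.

P(X=1) = 0.008 + 0.058 + 0.089 = 0.155.
P(Y=1) = 0.008 + 0.115 + 0.095 + 0.099 = 0.317.
P(X=1, Y=1) − P(X=1)P(Y=1) = 0.008 − 0.155×0.317 = -0.041.

-0.041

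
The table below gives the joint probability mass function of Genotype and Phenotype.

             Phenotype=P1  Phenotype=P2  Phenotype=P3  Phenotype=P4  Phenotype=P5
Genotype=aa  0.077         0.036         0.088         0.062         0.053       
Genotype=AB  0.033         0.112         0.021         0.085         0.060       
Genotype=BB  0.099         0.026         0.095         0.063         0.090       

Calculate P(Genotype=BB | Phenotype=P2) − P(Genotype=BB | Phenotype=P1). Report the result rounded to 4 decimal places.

-0.3243

P(Phenotype=P2) = 0.036 + 0.112 + 0.026 = 0.174; P(Genotype=BB | Phenotype=P2) = 0.026/0.174 = 0.14943.
P(Phenotype=P1) = 0.077 + 0.033 + 0.099 = 0.209; P(Genotype=BB | Phenotype=P1) = 0.099/0.209 = 0.47368.
Difference = -0.3243.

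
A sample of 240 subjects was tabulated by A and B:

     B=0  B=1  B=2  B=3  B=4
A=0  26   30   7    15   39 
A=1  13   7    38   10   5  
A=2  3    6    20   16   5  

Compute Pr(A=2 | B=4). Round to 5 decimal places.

0.10204

Total with B=4: 39 + 5 + 5 = 49.
P(A=2 | B=4) = 5/49 = 0.10204.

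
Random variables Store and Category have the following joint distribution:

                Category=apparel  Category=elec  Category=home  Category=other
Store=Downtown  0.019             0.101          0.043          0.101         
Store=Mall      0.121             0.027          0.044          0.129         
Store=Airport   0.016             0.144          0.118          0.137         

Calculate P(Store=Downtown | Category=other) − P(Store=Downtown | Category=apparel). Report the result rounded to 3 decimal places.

0.153

P(Category=other) = 0.101 + 0.129 + 0.137 = 0.367; P(Store=Downtown | Category=other) = 0.101/0.367 = 0.2752.
P(Category=apparel) = 0.019 + 0.121 + 0.016 = 0.156; P(Store=Downtown | Category=apparel) = 0.019/0.156 = 0.1218.
Difference = 0.153.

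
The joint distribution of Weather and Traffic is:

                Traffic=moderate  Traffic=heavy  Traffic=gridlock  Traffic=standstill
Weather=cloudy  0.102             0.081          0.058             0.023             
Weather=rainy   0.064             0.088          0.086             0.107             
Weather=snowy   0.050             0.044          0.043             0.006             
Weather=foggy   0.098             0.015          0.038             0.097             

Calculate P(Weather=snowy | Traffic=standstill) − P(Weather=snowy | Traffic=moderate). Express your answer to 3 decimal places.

P(Traffic=standstill) = 0.023 + 0.107 + 0.006 + 0.097 = 0.233; P(Weather=snowy | Traffic=standstill) = 0.006/0.233 = 0.0258.
P(Traffic=moderate) = 0.102 + 0.064 + 0.050 + 0.098 = 0.314; P(Weather=snowy | Traffic=moderate) = 0.050/0.314 = 0.1592.
Difference = -0.133.

-0.133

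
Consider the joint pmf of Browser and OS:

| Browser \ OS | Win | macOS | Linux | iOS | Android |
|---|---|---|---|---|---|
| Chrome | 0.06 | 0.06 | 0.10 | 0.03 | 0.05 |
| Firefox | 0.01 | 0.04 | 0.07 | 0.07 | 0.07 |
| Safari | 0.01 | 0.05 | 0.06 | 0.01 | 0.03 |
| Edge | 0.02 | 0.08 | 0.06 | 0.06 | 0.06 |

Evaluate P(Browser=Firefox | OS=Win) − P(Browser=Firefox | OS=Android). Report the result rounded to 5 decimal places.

P(OS=Win) = 0.06 + 0.01 + 0.01 + 0.02 = 0.10; P(Browser=Firefox | OS=Win) = 0.01/0.10 = 0.100000.
P(OS=Android) = 0.05 + 0.07 + 0.03 + 0.06 = 0.21; P(Browser=Firefox | OS=Android) = 0.07/0.21 = 0.333333.
Difference = -0.23333.

-0.23333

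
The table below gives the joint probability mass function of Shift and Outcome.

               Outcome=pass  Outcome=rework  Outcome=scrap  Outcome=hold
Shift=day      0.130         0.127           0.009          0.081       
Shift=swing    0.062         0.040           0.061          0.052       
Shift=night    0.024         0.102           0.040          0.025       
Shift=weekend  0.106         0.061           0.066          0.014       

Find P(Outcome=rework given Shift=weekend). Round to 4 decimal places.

0.2470

P(Shift=weekend) = 0.106 + 0.061 + 0.066 + 0.014 = 0.247.
P(Outcome=rework | Shift=weekend) = 0.061/0.247 = 0.2470.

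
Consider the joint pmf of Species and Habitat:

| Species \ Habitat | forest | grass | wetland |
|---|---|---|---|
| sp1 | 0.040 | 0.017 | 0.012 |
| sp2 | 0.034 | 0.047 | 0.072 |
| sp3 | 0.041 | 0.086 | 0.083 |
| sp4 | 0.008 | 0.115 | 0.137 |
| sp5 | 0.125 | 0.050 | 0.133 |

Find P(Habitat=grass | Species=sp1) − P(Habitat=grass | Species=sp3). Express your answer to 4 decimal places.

-0.1631

P(Species=sp1) = 0.040 + 0.017 + 0.012 = 0.069; P(Habitat=grass | Species=sp1) = 0.017/0.069 = 0.24638.
P(Species=sp3) = 0.041 + 0.086 + 0.083 = 0.210; P(Habitat=grass | Species=sp3) = 0.086/0.210 = 0.40952.
Difference = -0.1631.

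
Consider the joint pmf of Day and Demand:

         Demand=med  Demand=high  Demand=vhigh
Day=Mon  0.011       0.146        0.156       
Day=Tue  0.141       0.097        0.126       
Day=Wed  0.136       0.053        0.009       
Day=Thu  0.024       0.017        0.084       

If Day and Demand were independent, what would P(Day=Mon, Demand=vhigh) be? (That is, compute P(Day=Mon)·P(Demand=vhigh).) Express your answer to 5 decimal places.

P(Day=Mon) = 0.011 + 0.146 + 0.156 = 0.313.
P(Demand=vhigh) = 0.156 + 0.126 + 0.009 + 0.084 = 0.375.
Product: 0.313 × 0.375 = 0.11738.

0.11738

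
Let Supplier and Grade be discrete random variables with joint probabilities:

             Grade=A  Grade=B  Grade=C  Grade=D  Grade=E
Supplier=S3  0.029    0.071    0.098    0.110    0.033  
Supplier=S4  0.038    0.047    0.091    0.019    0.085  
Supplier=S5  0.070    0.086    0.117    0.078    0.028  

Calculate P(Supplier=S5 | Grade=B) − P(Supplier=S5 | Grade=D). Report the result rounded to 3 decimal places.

0.045

P(Grade=B) = 0.071 + 0.047 + 0.086 = 0.204; P(Supplier=S5 | Grade=B) = 0.086/0.204 = 0.4216.
P(Grade=D) = 0.110 + 0.019 + 0.078 = 0.207; P(Supplier=S5 | Grade=D) = 0.078/0.207 = 0.3768.
Difference = 0.045.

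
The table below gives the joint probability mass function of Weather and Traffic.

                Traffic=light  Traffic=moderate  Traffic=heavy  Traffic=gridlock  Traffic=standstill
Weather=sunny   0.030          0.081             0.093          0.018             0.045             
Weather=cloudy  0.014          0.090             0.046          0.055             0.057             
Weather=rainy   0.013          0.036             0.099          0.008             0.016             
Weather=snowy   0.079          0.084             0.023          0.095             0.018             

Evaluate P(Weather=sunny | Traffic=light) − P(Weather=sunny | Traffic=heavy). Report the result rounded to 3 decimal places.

-0.136

P(Traffic=light) = 0.030 + 0.014 + 0.013 + 0.079 = 0.136; P(Weather=sunny | Traffic=light) = 0.030/0.136 = 0.2206.
P(Traffic=heavy) = 0.093 + 0.046 + 0.099 + 0.023 = 0.261; P(Weather=sunny | Traffic=heavy) = 0.093/0.261 = 0.3563.
Difference = -0.136.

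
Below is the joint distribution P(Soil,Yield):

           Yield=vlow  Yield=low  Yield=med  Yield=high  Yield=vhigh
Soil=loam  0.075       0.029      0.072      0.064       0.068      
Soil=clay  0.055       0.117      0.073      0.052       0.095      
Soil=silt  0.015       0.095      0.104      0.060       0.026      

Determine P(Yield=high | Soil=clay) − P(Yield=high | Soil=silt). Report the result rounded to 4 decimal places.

-0.0673

P(Soil=clay) = 0.055 + 0.117 + 0.073 + 0.052 + 0.095 = 0.392; P(Yield=high | Soil=clay) = 0.052/0.392 = 0.13265.
P(Soil=silt) = 0.015 + 0.095 + 0.104 + 0.060 + 0.026 = 0.300; P(Yield=high | Soil=silt) = 0.060/0.300 = 0.20000.
Difference = -0.0673.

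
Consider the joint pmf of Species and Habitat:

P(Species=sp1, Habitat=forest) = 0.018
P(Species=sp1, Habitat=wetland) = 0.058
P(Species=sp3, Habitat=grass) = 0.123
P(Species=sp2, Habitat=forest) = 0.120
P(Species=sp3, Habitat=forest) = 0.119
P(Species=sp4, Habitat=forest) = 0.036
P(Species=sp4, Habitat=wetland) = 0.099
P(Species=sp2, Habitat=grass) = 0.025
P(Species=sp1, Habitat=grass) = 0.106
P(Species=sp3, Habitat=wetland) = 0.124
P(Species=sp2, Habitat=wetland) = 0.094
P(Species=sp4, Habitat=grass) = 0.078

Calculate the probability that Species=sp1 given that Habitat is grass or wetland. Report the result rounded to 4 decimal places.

P(Habitat=grass) = 0.106 + 0.025 + 0.123 + 0.078 = 0.332.
P(Habitat=wetland) = 0.058 + 0.094 + 0.124 + 0.099 = 0.375.
P(Habitat ∈ {grass, wetland}) = 0.332 + 0.375 = 0.707; P(Species=sp1, Habitat ∈ {grass, wetland}) = 0.106 + 0.058 = 0.164.
P(Species=sp1 | Habitat ∈ {grass, wetland}) = 0.164/0.707 = 0.2320.

0.2320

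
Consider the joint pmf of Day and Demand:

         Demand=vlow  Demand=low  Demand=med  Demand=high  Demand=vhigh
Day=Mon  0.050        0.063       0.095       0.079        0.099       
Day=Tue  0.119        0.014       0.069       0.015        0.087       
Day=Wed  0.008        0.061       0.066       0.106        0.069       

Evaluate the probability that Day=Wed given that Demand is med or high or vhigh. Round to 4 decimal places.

0.3518

P(Demand=med) = 0.095 + 0.069 + 0.066 = 0.230.
P(Demand=high) = 0.079 + 0.015 + 0.106 = 0.200.
P(Demand=vhigh) = 0.099 + 0.087 + 0.069 = 0.255.
P(Demand ∈ {med, high, vhigh}) = 0.230 + 0.200 + 0.255 = 0.685; P(Day=Wed, Demand ∈ {med, high, vhigh}) = 0.066 + 0.106 + 0.069 = 0.241.
P(Day=Wed | Demand ∈ {med, high, vhigh}) = 0.241/0.685 = 0.3518.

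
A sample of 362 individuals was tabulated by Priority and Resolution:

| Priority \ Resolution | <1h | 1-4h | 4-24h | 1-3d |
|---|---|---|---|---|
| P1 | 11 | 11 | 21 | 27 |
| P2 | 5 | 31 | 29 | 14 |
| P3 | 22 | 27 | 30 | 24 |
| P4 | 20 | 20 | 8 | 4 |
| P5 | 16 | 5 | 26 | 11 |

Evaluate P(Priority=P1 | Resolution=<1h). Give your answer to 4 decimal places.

0.1486

Total with Resolution=<1h: 11 + 5 + 22 + 20 + 16 = 74.
P(Priority=P1 | Resolution=<1h) = 11/74 = 0.1486.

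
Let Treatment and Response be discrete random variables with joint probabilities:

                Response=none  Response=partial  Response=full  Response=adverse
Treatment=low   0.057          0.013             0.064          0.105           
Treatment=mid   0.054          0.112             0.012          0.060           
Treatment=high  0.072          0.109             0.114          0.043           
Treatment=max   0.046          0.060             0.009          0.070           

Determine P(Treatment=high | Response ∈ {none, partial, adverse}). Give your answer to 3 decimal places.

0.280

P(Response=none) = 0.057 + 0.054 + 0.072 + 0.046 = 0.229.
P(Response=partial) = 0.013 + 0.112 + 0.109 + 0.060 = 0.294.
P(Response=adverse) = 0.105 + 0.060 + 0.043 + 0.070 = 0.278.
P(Response ∈ {none, partial, adverse}) = 0.229 + 0.294 + 0.278 = 0.801; P(Treatment=high, Response ∈ {none, partial, adverse}) = 0.072 + 0.109 + 0.043 = 0.224.
P(Treatment=high | Response ∈ {none, partial, adverse}) = 0.224/0.801 = 0.280.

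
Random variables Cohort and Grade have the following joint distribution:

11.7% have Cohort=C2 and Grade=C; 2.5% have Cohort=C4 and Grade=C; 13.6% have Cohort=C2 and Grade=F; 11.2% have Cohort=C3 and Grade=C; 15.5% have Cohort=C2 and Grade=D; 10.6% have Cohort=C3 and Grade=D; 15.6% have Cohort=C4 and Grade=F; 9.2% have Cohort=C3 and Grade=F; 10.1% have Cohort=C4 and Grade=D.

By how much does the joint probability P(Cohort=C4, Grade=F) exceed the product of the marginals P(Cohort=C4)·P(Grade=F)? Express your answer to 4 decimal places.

P(Cohort=C4) = 0.025 + 0.101 + 0.156 = 0.282.
P(Grade=F) = 0.136 + 0.092 + 0.156 = 0.384.
P(Cohort=C4, Grade=F) − P(Cohort=C4)P(Grade=F) = 0.156 − 0.282×0.384 = 0.0477.

0.0477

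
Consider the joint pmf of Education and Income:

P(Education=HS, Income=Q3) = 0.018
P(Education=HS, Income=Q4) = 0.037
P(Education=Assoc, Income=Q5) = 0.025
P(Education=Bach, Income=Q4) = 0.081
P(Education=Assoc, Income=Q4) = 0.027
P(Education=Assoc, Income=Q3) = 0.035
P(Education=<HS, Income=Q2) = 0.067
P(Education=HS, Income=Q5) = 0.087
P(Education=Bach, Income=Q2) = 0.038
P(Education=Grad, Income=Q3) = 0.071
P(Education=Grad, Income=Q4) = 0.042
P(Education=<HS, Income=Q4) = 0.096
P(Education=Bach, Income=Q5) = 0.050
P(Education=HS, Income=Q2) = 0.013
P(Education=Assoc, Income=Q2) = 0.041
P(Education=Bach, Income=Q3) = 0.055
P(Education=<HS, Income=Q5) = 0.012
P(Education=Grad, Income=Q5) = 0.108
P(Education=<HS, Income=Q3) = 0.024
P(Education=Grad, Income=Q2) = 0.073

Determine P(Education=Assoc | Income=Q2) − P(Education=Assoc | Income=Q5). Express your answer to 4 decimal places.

0.0881

P(Income=Q2) = 0.067 + 0.013 + 0.041 + 0.038 + 0.073 = 0.232; P(Education=Assoc | Income=Q2) = 0.041/0.232 = 0.17672.
P(Income=Q5) = 0.012 + 0.087 + 0.025 + 0.050 + 0.108 = 0.282; P(Education=Assoc | Income=Q5) = 0.025/0.282 = 0.08865.
Difference = 0.0881.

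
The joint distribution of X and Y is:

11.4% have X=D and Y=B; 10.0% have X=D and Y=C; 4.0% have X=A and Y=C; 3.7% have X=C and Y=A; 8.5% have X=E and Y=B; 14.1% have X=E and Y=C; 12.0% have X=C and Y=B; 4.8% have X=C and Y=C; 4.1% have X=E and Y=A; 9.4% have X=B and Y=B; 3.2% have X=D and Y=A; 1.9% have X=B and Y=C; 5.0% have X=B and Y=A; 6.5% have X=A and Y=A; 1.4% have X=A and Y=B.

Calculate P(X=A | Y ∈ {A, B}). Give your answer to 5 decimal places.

P(Y=A) = 0.065 + 0.050 + 0.037 + 0.032 + 0.041 = 0.225.
P(Y=B) = 0.014 + 0.094 + 0.120 + 0.114 + 0.085 = 0.427.
P(Y ∈ {A, B}) = 0.225 + 0.427 = 0.652; P(X=A, Y ∈ {A, B}) = 0.065 + 0.014 = 0.079.
P(X=A | Y ∈ {A, B}) = 0.079/0.652 = 0.12117.

0.12117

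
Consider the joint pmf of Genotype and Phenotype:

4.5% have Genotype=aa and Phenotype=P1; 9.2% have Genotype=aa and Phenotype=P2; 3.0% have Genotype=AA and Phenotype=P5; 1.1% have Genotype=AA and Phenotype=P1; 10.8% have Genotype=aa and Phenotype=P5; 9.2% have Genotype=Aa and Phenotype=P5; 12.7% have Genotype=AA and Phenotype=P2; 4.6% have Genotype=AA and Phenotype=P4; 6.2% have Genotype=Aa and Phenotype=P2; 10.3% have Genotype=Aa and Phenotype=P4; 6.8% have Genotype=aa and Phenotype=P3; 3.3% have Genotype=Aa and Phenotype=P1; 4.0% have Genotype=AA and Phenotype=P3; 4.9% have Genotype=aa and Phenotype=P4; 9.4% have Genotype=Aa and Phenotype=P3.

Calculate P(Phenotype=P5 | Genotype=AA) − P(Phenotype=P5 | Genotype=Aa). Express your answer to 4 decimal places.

P(Genotype=AA) = 0.011 + 0.127 + 0.040 + 0.046 + 0.030 = 0.254; P(Phenotype=P5 | Genotype=AA) = 0.030/0.254 = 0.11811.
P(Genotype=Aa) = 0.033 + 0.062 + 0.094 + 0.103 + 0.092 = 0.384; P(Phenotype=P5 | Genotype=Aa) = 0.092/0.384 = 0.23958.
Difference = -0.1215.

-0.1215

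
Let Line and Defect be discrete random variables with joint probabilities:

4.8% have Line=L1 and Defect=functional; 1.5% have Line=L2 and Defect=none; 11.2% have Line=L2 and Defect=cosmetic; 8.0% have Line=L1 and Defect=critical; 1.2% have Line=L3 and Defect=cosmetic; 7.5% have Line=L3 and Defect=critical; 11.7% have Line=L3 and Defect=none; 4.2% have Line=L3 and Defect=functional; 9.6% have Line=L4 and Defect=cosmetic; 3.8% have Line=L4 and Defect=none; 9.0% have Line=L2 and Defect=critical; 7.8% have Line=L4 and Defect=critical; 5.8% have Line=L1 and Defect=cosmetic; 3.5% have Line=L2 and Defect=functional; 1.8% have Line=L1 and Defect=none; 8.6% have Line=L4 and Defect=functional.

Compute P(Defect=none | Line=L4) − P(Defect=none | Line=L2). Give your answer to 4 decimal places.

P(Line=L4) = 0.038 + 0.096 + 0.086 + 0.078 = 0.298; P(Defect=none | Line=L4) = 0.038/0.298 = 0.12752.
P(Line=L2) = 0.015 + 0.112 + 0.035 + 0.090 = 0.252; P(Defect=none | Line=L2) = 0.015/0.252 = 0.05952.
Difference = 0.0680.

0.0680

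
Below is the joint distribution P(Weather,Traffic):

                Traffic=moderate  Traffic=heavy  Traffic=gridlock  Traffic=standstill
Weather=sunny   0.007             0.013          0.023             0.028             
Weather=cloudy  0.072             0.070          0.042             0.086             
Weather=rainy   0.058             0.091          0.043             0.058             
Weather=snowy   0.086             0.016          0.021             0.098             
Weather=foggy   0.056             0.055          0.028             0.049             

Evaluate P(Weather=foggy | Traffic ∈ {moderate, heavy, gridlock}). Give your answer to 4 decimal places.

0.2041

P(Traffic=moderate) = 0.007 + 0.072 + 0.058 + 0.086 + 0.056 = 0.279.
P(Traffic=heavy) = 0.013 + 0.070 + 0.091 + 0.016 + 0.055 = 0.245.
P(Traffic=gridlock) = 0.023 + 0.042 + 0.043 + 0.021 + 0.028 = 0.157.
P(Traffic ∈ {moderate, heavy, gridlock}) = 0.279 + 0.245 + 0.157 = 0.681; P(Weather=foggy, Traffic ∈ {moderate, heavy, gridlock}) = 0.056 + 0.055 + 0.028 = 0.139.
P(Weather=foggy | Traffic ∈ {moderate, heavy, gridlock}) = 0.139/0.681 = 0.2041.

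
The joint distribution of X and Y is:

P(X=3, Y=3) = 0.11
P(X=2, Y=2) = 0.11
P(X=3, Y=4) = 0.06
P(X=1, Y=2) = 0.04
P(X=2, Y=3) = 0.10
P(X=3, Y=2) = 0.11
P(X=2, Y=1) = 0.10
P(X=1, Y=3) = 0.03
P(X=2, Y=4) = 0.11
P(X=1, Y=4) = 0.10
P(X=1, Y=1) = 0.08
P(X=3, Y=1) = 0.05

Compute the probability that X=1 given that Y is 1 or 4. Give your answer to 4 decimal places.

P(Y=1) = 0.08 + 0.10 + 0.05 = 0.23.
P(Y=4) = 0.10 + 0.11 + 0.06 = 0.27.
P(Y ∈ {1, 4}) = 0.23 + 0.27 = 0.50; P(X=1, Y ∈ {1, 4}) = 0.08 + 0.10 = 0.18.
P(X=1 | Y ∈ {1, 4}) = 0.18/0.50 = 0.3600.

0.3600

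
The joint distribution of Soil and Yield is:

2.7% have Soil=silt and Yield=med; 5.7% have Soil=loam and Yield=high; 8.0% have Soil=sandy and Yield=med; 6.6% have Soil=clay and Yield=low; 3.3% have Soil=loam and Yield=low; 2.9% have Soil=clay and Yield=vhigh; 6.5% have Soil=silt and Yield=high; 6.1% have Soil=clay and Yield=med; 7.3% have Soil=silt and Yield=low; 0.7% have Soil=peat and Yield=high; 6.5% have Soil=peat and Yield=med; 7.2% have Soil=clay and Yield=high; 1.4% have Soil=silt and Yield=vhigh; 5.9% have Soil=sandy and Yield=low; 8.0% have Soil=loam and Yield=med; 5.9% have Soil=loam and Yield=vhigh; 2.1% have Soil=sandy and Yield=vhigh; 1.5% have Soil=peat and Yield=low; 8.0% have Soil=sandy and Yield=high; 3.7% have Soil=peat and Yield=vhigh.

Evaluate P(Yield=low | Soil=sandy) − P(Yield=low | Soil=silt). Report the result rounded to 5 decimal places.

-0.16199

P(Soil=sandy) = 0.059 + 0.080 + 0.080 + 0.021 = 0.240; P(Yield=low | Soil=sandy) = 0.059/0.240 = 0.245833.
P(Soil=silt) = 0.073 + 0.027 + 0.065 + 0.014 = 0.179; P(Yield=low | Soil=silt) = 0.073/0.179 = 0.407821.
Difference = -0.16199.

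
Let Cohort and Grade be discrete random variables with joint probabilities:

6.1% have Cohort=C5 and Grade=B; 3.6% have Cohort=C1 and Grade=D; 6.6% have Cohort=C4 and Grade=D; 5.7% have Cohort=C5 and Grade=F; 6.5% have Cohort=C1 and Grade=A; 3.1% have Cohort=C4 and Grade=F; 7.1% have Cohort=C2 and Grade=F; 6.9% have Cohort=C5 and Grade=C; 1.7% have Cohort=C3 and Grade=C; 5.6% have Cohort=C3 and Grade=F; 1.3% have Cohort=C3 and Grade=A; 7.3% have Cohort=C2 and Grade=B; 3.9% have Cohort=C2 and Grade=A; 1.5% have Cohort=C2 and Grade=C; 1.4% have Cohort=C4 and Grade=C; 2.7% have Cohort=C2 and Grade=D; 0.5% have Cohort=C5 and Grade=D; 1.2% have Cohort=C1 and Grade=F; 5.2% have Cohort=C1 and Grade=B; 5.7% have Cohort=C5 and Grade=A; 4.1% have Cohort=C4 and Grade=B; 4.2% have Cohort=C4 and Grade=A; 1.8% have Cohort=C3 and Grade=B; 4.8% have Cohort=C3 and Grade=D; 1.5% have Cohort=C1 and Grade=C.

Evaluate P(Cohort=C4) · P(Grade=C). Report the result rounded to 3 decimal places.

P(Cohort=C4) = 0.042 + 0.041 + 0.014 + 0.066 + 0.031 = 0.194.
P(Grade=C) = 0.015 + 0.015 + 0.017 + 0.014 + 0.069 = 0.130.
Product: 0.194 × 0.130 = 0.025.

0.025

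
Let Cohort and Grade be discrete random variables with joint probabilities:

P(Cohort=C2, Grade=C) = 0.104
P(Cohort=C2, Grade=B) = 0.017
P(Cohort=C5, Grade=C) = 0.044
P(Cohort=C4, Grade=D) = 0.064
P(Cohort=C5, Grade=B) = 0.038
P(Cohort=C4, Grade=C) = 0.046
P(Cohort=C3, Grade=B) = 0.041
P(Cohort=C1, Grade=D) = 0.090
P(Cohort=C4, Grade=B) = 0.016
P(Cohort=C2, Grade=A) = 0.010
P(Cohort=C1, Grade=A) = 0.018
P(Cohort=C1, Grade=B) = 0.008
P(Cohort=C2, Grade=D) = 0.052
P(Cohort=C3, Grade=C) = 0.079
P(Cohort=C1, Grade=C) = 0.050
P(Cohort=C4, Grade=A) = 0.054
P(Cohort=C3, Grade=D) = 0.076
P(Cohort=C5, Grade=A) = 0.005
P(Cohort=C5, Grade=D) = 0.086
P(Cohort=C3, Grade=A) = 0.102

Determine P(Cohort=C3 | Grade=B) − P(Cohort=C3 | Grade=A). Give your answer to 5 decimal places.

P(Grade=B) = 0.008 + 0.017 + 0.041 + 0.016 + 0.038 = 0.120; P(Cohort=C3 | Grade=B) = 0.041/0.120 = 0.341667.
P(Grade=A) = 0.018 + 0.010 + 0.102 + 0.054 + 0.005 = 0.189; P(Cohort=C3 | Grade=A) = 0.102/0.189 = 0.539683.
Difference = -0.19802.

-0.19802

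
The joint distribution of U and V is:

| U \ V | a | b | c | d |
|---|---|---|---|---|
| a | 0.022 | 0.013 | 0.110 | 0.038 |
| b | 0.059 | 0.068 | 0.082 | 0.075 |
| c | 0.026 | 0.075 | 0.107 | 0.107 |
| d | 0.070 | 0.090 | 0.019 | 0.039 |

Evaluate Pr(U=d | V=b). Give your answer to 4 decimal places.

P(V=b) = 0.013 + 0.068 + 0.075 + 0.090 = 0.246.
P(U=d | V=b) = 0.090/0.246 = 0.3659.

0.3659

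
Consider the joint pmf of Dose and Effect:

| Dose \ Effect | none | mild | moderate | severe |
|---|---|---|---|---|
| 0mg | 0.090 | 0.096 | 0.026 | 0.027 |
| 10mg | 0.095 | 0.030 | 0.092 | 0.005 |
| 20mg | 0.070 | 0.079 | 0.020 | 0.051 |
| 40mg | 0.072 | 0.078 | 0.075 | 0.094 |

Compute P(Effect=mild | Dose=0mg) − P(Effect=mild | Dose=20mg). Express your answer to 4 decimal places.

P(Dose=0mg) = 0.090 + 0.096 + 0.026 + 0.027 = 0.239; P(Effect=mild | Dose=0mg) = 0.096/0.239 = 0.40167.
P(Dose=20mg) = 0.070 + 0.079 + 0.020 + 0.051 = 0.220; P(Effect=mild | Dose=20mg) = 0.079/0.220 = 0.35909.
Difference = 0.0426.

0.0426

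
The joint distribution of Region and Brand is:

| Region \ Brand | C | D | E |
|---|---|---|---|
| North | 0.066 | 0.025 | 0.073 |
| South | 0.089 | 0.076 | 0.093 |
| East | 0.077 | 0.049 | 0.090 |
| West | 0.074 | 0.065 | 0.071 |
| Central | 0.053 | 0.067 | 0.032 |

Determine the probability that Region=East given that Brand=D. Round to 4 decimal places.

P(Brand=D) = 0.025 + 0.076 + 0.049 + 0.065 + 0.067 = 0.282.
P(Region=East | Brand=D) = 0.049/0.282 = 0.1738.

0.1738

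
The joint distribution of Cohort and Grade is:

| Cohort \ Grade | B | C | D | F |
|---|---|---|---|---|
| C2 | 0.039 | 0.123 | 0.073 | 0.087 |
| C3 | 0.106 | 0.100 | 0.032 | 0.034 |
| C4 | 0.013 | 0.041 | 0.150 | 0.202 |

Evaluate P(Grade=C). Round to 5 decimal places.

0.26400

P(Grade=C) = 0.123 + 0.100 + 0.041 = 0.264.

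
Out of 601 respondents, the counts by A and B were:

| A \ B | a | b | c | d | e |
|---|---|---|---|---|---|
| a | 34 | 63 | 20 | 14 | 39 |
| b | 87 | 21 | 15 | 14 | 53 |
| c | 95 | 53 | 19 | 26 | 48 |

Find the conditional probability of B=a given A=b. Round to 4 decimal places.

0.4579

Total with A=b: 87 + 21 + 15 + 14 + 53 = 190.
P(B=a | A=b) = 87/190 = 0.4579.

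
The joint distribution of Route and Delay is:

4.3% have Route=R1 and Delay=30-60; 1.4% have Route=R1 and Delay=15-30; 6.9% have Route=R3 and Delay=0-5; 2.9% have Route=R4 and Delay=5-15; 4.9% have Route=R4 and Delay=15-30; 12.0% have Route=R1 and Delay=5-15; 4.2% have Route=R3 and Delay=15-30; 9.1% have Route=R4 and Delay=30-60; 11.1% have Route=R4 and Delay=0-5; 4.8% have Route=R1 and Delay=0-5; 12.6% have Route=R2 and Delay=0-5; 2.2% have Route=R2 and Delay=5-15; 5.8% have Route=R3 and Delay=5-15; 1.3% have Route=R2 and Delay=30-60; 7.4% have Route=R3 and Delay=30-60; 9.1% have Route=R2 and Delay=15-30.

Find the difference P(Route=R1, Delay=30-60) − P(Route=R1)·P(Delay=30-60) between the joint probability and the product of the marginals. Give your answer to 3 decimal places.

-0.007

P(Route=R1) = 0.048 + 0.120 + 0.014 + 0.043 = 0.225.
P(Delay=30-60) = 0.043 + 0.013 + 0.074 + 0.091 = 0.221.
P(Route=R1, Delay=30-60) − P(Route=R1)P(Delay=30-60) = 0.043 − 0.225×0.221 = -0.007.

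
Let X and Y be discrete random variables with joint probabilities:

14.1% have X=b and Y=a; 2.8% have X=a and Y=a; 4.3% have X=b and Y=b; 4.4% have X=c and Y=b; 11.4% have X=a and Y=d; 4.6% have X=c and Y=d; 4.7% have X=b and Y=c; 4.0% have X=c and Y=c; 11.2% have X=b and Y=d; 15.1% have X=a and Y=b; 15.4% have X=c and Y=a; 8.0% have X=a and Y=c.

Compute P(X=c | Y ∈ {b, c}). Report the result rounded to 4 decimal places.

0.2074

P(Y=b) = 0.151 + 0.043 + 0.044 = 0.238.
P(Y=c) = 0.080 + 0.047 + 0.040 = 0.167.
P(Y ∈ {b, c}) = 0.238 + 0.167 = 0.405; P(X=c, Y ∈ {b, c}) = 0.044 + 0.040 = 0.084.
P(X=c | Y ∈ {b, c}) = 0.084/0.405 = 0.2074.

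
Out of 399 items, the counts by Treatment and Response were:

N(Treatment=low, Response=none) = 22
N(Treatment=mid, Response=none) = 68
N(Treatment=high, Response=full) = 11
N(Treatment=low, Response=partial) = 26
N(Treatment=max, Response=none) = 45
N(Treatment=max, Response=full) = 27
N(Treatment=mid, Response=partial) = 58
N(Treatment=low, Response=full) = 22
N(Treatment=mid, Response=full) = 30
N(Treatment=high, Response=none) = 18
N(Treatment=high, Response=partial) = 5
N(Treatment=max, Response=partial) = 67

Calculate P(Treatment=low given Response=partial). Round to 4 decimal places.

0.1667

Total with Response=partial: 26 + 58 + 5 + 67 = 156.
P(Treatment=low | Response=partial) = 26/156 = 0.1667.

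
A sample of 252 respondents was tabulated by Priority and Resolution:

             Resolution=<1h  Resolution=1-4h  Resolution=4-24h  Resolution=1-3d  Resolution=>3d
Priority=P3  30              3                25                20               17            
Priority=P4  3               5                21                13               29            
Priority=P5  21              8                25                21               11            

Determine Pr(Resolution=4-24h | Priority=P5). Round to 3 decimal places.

0.291

Total with Priority=P5: 21 + 8 + 25 + 21 + 11 = 86.
P(Resolution=4-24h | Priority=P5) = 25/86 = 0.291.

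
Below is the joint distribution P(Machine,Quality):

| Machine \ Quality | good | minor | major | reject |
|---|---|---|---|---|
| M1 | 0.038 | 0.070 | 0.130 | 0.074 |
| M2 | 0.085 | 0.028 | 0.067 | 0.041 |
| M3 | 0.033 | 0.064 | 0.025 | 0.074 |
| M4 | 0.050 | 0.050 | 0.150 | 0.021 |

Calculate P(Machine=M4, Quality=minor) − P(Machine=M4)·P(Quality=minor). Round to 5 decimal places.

-0.00745

P(Machine=M4) = 0.050 + 0.050 + 0.150 + 0.021 = 0.271.
P(Quality=minor) = 0.070 + 0.028 + 0.064 + 0.050 = 0.212.
P(Machine=M4, Quality=minor) − P(Machine=M4)P(Quality=minor) = 0.050 − 0.271×0.212 = -0.00745.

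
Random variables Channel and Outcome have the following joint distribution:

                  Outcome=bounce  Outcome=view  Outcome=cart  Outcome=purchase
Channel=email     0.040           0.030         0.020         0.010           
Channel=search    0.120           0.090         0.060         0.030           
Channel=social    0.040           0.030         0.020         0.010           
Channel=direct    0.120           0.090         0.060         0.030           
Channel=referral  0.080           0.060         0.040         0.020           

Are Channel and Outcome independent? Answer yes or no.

Every cell satisfies P(Channel,Outcome) = P(Channel)·P(Outcome). For instance P(Channel=email) = 0.100, P(Outcome=bounce) = 0.400, and 0.100×0.400 = 0.040 matches the joint entry. So Channel and Outcome are independent.

yes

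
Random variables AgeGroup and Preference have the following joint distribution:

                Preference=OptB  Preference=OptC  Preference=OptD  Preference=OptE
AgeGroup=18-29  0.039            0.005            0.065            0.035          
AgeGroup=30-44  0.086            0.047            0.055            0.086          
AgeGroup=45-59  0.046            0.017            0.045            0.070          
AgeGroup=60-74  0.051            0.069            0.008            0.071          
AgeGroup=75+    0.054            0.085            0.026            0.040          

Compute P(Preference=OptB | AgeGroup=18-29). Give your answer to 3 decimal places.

P(AgeGroup=18-29) = 0.039 + 0.005 + 0.065 + 0.035 = 0.144.
P(Preference=OptB | AgeGroup=18-29) = 0.039/0.144 = 0.271.

0.271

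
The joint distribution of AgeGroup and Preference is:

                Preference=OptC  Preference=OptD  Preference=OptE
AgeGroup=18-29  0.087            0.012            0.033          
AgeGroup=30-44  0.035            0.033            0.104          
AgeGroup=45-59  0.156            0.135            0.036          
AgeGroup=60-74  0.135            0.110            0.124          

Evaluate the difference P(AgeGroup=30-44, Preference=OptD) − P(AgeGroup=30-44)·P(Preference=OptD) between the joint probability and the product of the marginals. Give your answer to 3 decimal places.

-0.017

P(AgeGroup=30-44) = 0.035 + 0.033 + 0.104 = 0.172.
P(Preference=OptD) = 0.012 + 0.033 + 0.135 + 0.110 = 0.290.
P(AgeGroup=30-44, Preference=OptD) − P(AgeGroup=30-44)P(Preference=OptD) = 0.033 − 0.172×0.290 = -0.017.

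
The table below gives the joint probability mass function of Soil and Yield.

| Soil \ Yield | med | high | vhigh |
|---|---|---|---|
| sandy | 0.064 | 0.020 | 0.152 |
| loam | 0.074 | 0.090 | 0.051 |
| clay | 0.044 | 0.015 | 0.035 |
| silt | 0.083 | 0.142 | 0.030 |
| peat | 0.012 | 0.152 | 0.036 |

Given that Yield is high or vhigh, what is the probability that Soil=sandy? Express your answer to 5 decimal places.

P(Yield=high) = 0.020 + 0.090 + 0.015 + 0.142 + 0.152 = 0.419.
P(Yield=vhigh) = 0.152 + 0.051 + 0.035 + 0.030 + 0.036 = 0.304.
P(Yield ∈ {high, vhigh}) = 0.419 + 0.304 = 0.723; P(Soil=sandy, Yield ∈ {high, vhigh}) = 0.020 + 0.152 = 0.172.
P(Soil=sandy | Yield ∈ {high, vhigh}) = 0.172/0.723 = 0.23790.

0.23790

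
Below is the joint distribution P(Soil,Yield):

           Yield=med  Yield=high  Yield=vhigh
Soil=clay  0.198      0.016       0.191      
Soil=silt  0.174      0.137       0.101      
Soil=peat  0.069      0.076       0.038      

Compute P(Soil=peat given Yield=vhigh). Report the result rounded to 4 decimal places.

0.1152

P(Yield=vhigh) = 0.191 + 0.101 + 0.038 = 0.330.
P(Soil=peat | Yield=vhigh) = 0.038/0.330 = 0.1152.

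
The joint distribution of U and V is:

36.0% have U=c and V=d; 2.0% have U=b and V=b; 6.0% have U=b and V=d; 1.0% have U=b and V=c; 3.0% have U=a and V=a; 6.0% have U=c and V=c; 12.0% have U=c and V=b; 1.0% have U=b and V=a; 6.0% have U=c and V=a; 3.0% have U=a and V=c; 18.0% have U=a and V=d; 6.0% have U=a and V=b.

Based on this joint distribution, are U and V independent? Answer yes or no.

yes

Every cell satisfies P(U,V) = P(U)·P(V). For instance P(U=c) = 0.600, P(V=c) = 0.100, and 0.600×0.100 = 0.060 matches the joint entry. So U and V are independent.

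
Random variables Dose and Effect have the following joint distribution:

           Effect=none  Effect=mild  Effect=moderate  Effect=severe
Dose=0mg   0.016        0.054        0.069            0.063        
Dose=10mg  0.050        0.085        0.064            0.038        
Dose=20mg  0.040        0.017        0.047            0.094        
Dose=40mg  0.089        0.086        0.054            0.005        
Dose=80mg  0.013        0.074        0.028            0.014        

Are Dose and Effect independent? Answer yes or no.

P(Dose=20mg) = 0.198 and P(Effect=severe) = 0.214, so their product is 0.04237, but P(Dose=20mg, Effect=severe) = 0.094. Since these differ, Dose and Effect are not independent.

no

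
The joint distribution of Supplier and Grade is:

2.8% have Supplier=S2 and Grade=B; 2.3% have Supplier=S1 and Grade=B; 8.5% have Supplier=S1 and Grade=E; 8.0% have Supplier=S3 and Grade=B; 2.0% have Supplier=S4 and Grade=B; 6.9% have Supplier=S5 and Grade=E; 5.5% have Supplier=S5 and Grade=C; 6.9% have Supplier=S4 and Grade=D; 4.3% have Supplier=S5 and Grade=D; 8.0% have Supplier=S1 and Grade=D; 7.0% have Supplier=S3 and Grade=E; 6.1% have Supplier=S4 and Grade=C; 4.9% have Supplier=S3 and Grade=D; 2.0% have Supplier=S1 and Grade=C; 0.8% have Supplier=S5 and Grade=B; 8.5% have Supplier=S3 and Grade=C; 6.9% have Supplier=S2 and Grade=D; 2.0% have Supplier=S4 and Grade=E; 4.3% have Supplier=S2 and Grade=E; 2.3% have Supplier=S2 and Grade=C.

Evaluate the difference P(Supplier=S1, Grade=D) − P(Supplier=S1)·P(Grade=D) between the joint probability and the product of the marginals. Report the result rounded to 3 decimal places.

0.016

P(Supplier=S1) = 0.023 + 0.020 + 0.080 + 0.085 = 0.208.
P(Grade=D) = 0.080 + 0.069 + 0.049 + 0.069 + 0.043 = 0.310.
P(Supplier=S1, Grade=D) − P(Supplier=S1)P(Grade=D) = 0.080 − 0.208×0.310 = 0.016.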